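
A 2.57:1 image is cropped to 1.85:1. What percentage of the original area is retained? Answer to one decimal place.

1.85:1 is narrower than 2.57:1, so the crop keeps the full height and trims the width.
Area ratio = (1.850)/(2.570) = 71.98% retained.

72.0%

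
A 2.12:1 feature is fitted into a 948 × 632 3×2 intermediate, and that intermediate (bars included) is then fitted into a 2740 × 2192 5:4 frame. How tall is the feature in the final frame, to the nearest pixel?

Inside the 948×632 canvas the feature is width-limited at 948.00 × 447.17.
The 3×2 canvas is width-limited in 2740×2192, giving 2740.00 × 1826.67; scale factor 2.8903.
The feature scales with it: height 447.17 × 2.8903 ≈ 1292.45.

1292 px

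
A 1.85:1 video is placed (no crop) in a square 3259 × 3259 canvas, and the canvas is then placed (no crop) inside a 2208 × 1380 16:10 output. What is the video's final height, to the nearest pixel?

1.85:1 in 3259×3259: fills the width, so the video is 3259.00 × 1761.62.
square in 2208×1380: fills the height, so the intermediate becomes 1380.00 × 1380.00 — a scale of ×0.4234.
The video scales with it: height 1761.62 × 0.4234 ≈ 745.95.

746 px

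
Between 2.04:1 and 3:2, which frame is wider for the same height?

2.04 and 3:2 = 1.5; 2.04 > 1.5.

2.04:1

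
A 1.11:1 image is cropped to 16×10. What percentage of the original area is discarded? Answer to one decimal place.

30.6%

16×10 is wider than 1.11:1, so the crop keeps the full width and trims the height.
Fraction kept = (1.110)/(1.600) ≈ 69.38%, so 30.62% is lost.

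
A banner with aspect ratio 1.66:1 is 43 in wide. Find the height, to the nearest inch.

26 in

Height = 43 / 1.660 = 25.90.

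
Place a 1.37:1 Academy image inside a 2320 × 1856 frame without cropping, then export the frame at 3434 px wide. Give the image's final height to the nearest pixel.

2507 px

In the 2320×1856 frame the image fills the width: height = 2320 / 1.370 ≈ 1693.43 px.
The frame scales by 3434/2320 = 1.4802; 1693.43 × 1.4802 ≈ 2506.57 px.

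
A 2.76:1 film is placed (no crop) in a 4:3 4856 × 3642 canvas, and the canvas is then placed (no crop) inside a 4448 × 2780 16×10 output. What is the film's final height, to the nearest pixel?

2.76:1 in 4856×3642: fills the width, so the film is 4856.00 × 1759.42.
4:3 in 4448×2780: fills the height, so the intermediate becomes 3706.67 × 2780.00 — a scale of ×0.7633.
So the film's height is 1759.42 × 0.7633 ≈ 1343.00.

1343 px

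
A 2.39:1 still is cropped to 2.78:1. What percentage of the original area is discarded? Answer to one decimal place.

2.78:1 is wider than 2.39:1, so the crop keeps the full width and trims the height.
Fraction kept = (2.390)/(2.780) ≈ 85.97%, so 14.03% is lost.

14.0%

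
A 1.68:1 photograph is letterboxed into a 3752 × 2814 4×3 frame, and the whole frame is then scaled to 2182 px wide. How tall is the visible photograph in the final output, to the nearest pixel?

1299 px

In the 3752×2814 frame the photograph fills the width: height = 3752 / 1.680 ≈ 2233.33 px.
The frame scales by 2182/3752 = 0.5816; 2233.33 × 0.5816 ≈ 1298.81 px.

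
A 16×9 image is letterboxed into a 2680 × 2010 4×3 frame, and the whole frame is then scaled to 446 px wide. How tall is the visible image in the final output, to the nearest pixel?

251 px

At 2680×2010 the image is width-limited, so height = 2680 × 9/16 ≈ 1507.50 px.
Scaling 2680 → 446 is ×0.1664, so the height becomes 1507.50 × 0.1664 ≈ 250.88 px.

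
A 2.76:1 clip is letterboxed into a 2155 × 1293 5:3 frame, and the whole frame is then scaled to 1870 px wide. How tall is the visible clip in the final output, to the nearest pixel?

Fitted into 2155×1293, the clip spans the width; its height is 2155 / 2.760 ≈ 780.80 px.
Resizing to 1870 px wide multiplies everything by 0.8677: 780.80 → 677.54 px.

678 px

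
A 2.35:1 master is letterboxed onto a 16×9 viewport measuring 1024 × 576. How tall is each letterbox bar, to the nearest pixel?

70 px

2.35:1 (2.350) > 16×9 (1.778), so the master fills the width.
Content height = 1024 / 2.350 ≈ 435.74 px.
Leftover height: 576 − 435.74 = 140.26 px → 70.13 each side.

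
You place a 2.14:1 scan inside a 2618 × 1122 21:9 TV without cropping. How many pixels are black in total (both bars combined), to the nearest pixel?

2.14:1 (2.140) < 21:9 (2.333), so the scan fills the height.
The scan is 1122 × 2.140 ≈ 2401.0800 px wide.
Leftover width: 2618 − 2401.0800 = 216.9200 px.
Bar area = 216.9200 × 1122 ≈ 243384 px.

243384 pixels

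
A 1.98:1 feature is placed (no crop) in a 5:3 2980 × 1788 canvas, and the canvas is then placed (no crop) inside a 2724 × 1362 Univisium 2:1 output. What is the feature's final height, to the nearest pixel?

1.98:1 in 2980×1788: fills the width, so the feature is 2980.00 × 1505.05.
5:3 in 2724×1362: fills the height, so the intermediate becomes 2270.00 × 1362.00 — a scale of ×0.7617.
Applying the same ×0.7617: 1505.05 → 1146.46.

1146 px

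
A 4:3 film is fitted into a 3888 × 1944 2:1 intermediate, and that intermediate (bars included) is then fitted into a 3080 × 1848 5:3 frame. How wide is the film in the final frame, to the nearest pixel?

2053 px

First fit — 4:3 into 3888×1944 spans the height: 2592.00 × 1944.00.
Second fit — the 2:1 canvas into 3080×1848 spans the width: 3080.00 × 1540.00 (×0.7922 from 3888×1944).
Applying the same ×0.7922: 2592.00 → 2053.33.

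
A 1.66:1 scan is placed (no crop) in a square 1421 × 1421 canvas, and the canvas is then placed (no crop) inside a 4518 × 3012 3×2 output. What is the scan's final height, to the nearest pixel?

1814 px

First fit — 1.66:1 into 1421×1421 spans the width: 1421.00 × 856.02.
The square canvas is height-limited in 4518×3012, giving 3012.00 × 3012.00; scale factor 2.1196.
So the scan's height is 856.02 × 2.1196 ≈ 1814.46.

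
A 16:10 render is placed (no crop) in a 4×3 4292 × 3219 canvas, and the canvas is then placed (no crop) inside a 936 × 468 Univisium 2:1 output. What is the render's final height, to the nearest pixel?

390 px

Inside the 4292×3219 canvas the render is width-limited at 4292.00 × 2682.50.
4×3 in 936×468: fills the height, so the intermediate becomes 624.00 × 468.00 — a scale of ×0.1454.
The render scales with it: height 2682.50 × 0.1454 ≈ 390.00.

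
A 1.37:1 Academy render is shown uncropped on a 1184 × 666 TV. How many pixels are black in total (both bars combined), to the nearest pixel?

180872 pixels

Since 1.370 < 1.778, the render is height-limited.
That makes the image 912.4200 px wide (666 × 1.370).
1184 − 912.4200 = 271.5800 px of bars.
Across the 666-px span: 271.5800 × 666 ≈ 180872 px.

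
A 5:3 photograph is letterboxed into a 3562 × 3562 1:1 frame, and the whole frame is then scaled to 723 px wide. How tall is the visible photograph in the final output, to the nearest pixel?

434 px

Fitted into 3562×3562, the photograph spans the width; its height is 3562 × 3/5 ≈ 2137.20 px.
The frame scales by 723/3562 = 0.2030; 2137.20 × 0.2030 ≈ 433.80 px.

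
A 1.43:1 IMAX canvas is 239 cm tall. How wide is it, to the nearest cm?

At 1.43:1 IMAX, 239 × 1.430 ≈ 341.77.

342 cm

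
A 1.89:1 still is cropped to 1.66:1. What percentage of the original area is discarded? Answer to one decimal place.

Going from 1.89:1 to 1.66:1 means cutting width while keeping height.
(1.660)/(1.890) ≈ 0.878 of the area survives, leaving 12.17% discarded.

12.2%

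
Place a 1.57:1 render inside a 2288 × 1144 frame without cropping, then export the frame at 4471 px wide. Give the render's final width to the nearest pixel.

3510 px

At 2288×1144 the render is height-limited, so width = 1144 × 1.570 ≈ 1796.08 px.
Resizing to 4471 px wide multiplies everything by 1.9541: 1796.08 → 3509.74 px.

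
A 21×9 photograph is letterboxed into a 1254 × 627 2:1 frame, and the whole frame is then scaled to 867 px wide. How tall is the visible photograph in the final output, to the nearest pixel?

372 px

Fitted into 1254×627, the photograph spans the width; its height is 1254 × 9/21 ≈ 537.43 px.
Resizing to 867 px wide multiplies everything by 0.6914: 537.43 → 371.57 px.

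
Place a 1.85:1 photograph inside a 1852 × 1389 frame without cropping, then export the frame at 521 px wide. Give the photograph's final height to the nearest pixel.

282 px

Fitted into 1852×1389, the photograph spans the width; its height is 1852 / 1.850 ≈ 1001.08 px.
Resizing to 521 px wide multiplies everything by 0.2813: 1001.08 → 281.62 px.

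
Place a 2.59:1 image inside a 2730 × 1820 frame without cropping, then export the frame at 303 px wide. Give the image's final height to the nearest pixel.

117 px

At 2730×1820 the image is width-limited, so height = 2730 / 2.590 ≈ 1054.05 px.
The frame scales by 303/2730 = 0.1110; 1054.05 × 0.1110 ≈ 116.99 px.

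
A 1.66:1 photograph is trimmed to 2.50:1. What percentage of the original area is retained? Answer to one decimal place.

Going from 1.66:1 to 2.50:1 means cutting height while keeping width.
Area ratio = (1.660)/(2.500) = 66.40% retained.

66.4%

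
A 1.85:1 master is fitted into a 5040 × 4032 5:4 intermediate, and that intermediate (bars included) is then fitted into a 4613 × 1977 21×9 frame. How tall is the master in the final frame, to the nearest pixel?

Inside the 5040×4032 canvas the master is width-limited at 5040.00 × 2724.32.
The 5:4 canvas is height-limited in 4613×1977, giving 2471.25 × 1977.00; scale factor 0.4903.
The master scales with it: height 2724.32 × 0.4903 ≈ 1335.81.

1336 px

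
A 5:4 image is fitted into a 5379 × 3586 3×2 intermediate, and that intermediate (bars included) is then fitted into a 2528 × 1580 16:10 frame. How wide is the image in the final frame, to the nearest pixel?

First fit — 5:4 into 5379×3586 spans the height: 4482.50 × 3586.00.
Second fit — the 3×2 canvas into 2528×1580 spans the height: 2370.00 × 1580.00 (×0.4406 from 5379×3586).
Applying the same ×0.4406: 4482.50 → 1975.00.

1975 px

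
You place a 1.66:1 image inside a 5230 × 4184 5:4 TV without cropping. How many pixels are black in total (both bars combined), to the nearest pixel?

1.66:1 is wider than 5:4, so it spans the full width.
The image is 5230 / 1.660 ≈ 3150.6024 px tall.
4184 − 3150.6024 = 1033.3976 px of bars.
Bar area = 1033.3976 × 5230 ≈ 5404669 px.

5404669 pixels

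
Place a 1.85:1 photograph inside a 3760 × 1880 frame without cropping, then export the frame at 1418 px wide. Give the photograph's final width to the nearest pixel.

1312 px

In the 3760×1880 frame the photograph fills the height: width = 1880 × 1.850 ≈ 3478.00 px.
Resizing to 1418 px wide multiplies everything by 0.3771: 3478.00 → 1311.65 px.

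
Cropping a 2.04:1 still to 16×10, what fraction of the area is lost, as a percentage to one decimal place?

21.6%

Going from 2.04:1 to 16×10 means cutting width while keeping height.
Fraction kept = (1.600)/(2.040) ≈ 78.43%, so 21.57% is lost.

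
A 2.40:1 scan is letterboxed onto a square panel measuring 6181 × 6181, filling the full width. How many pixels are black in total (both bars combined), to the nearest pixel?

22286111 pixels

Content height = 6181 / 2.400 ≈ 2575.4167 px.
6181 − 2575.4167 = 3605.5833 px of bars.
Across the 6181-px span: 3605.5833 × 6181 ≈ 22286111 px.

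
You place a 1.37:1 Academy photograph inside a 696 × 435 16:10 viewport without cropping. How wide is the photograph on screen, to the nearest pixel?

Since 1.370 < 1.600, the photograph is height-limited.
That makes the image 595.95 px wide (435 × 1.370).

596 px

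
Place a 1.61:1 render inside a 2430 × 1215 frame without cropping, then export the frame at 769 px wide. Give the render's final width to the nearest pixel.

619 px

Fitted into 2430×1215, the render spans the height; its width is 1215 × 1.610 ≈ 1956.15 px.
Resizing to 769 px wide multiplies everything by 0.3165: 1956.15 → 619.04 px.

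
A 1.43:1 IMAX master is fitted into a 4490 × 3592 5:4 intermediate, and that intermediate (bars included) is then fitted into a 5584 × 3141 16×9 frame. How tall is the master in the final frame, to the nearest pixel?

2746 px

1.43:1 IMAX in 4490×3592: fills the width, so the master is 4490.00 × 3139.86.
The 5:4 canvas is height-limited in 5584×3141, giving 3926.25 × 3141.00; scale factor 0.8744.
The master scales with it: height 3139.86 × 0.8744 ≈ 2745.63.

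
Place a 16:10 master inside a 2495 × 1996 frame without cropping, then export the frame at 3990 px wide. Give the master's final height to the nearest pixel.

Fitted into 2495×1996, the master spans the width; its height is 2495 × 10/16 ≈ 1559.38 px.
The frame scales by 3990/2495 = 1.5992; 1559.38 × 1.5992 ≈ 2493.75 px.

2494 px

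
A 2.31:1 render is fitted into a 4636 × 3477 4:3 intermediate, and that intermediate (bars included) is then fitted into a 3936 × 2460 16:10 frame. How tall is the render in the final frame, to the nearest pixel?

Inside the 4636×3477 canvas the render is width-limited at 4636.00 × 2006.93.
4:3 in 3936×2460: fills the height, so the intermediate becomes 3280.00 × 2460.00 — a scale of ×0.7075.
Applying the same ×0.7075: 2006.93 → 1419.91.

1420 px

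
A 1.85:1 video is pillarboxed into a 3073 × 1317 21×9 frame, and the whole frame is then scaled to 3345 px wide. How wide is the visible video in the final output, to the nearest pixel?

At 3073×1317 the video is height-limited, so width = 1317 × 1.850 ≈ 2436.45 px.
Resizing to 3345 px wide multiplies everything by 1.0885: 2436.45 → 2652.11 px.

2652 px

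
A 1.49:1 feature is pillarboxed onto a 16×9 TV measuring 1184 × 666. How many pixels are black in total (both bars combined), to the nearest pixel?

1.49:1 is narrower than 16×9, so it spans the full height.
Content width = 666 × 1.490 ≈ 992.3400 px.
Leftover width: 1184 − 992.3400 = 191.6600 px.
Bar area = 191.6600 × 666 ≈ 127646 px.

127646 pixels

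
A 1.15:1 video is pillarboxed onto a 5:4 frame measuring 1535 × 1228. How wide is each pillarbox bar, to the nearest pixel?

1.15:1 is narrower than 5:4, so it spans the full height.
The video is 1228 × 1.150 ≈ 1412.20 px wide.
Leftover width: 1535 − 1412.20 = 122.80 px → 61.40 each side.

61 px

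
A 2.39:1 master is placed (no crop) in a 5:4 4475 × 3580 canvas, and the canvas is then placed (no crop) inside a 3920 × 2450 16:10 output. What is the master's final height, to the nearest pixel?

Inside the 4475×3580 canvas the master is width-limited at 4475.00 × 1872.38.
The 5:4 canvas is height-limited in 3920×2450, giving 3062.50 × 2450.00; scale factor 0.6844.
So the master's height is 1872.38 × 0.6844 ≈ 1281.38.

1281 px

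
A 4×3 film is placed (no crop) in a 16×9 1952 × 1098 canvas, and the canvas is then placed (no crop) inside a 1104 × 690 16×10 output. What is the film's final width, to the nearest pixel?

4×3 in 1952×1098: fills the height, so the film is 1464.00 × 1098.00.
The 16×9 canvas is width-limited in 1104×690, giving 1104.00 × 621.00; scale factor 0.5656.
Applying the same ×0.5656: 1464.00 → 828.00.

828 px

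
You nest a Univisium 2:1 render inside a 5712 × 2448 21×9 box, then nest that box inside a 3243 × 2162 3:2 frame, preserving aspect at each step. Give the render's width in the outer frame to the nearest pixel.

Univisium 2:1 in 5712×2448: fills the height, so the render is 4896.00 × 2448.00.
21×9 in 3243×2162: fills the width, so the intermediate becomes 3243.00 × 1389.86 — a scale of ×0.5678.
Applying the same ×0.5678: 4896.00 → 2779.71.

2780 px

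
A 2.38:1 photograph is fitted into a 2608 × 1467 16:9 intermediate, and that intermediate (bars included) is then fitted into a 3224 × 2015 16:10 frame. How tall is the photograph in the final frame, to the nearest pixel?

1355 px

Inside the 2608×1467 canvas the photograph is width-limited at 2608.00 × 1095.80.
16:9 in 3224×2015: fills the width, so the intermediate becomes 3224.00 × 1813.50 — a scale of ×1.2362.
So the photograph's height is 1095.80 × 1.2362 ≈ 1354.62.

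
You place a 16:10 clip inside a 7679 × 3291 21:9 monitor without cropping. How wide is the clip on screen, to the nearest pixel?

5266 px

16:10 (1.600) < 21:9 (2.333), so the clip fills the height.
Content width = 3291 × 16/10 ≈ 5265.60 px.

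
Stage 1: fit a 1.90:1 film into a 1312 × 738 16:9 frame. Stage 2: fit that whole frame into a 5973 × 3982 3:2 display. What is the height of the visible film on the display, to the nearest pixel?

3144 px

Inside the 1312×738 canvas the film is width-limited at 1312.00 × 690.53.
The 16:9 canvas is width-limited in 5973×3982, giving 5973.00 × 3359.81; scale factor 4.5526.
So the film's height is 690.53 × 4.5526 ≈ 3143.68.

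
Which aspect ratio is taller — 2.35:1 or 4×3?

2.35 and 4×3 = 1.333; 2.35 > 1.333. The smaller width-to-height ratio is the taller frame.

4×3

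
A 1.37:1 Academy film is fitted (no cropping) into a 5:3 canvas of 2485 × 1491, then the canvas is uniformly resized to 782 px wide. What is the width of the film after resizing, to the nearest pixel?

At 2485×1491 the film is height-limited, so width = 1491 × 1.370 ≈ 2042.67 px.
Scaling 2485 → 782 is ×0.3147, so the width becomes 2042.67 × 0.3147 ≈ 642.80 px.

643 px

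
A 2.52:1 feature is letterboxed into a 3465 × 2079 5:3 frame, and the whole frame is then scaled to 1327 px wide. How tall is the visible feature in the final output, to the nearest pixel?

Fitted into 3465×2079, the feature spans the width; its height is 3465 / 2.520 ≈ 1375.00 px.
Scaling 3465 → 1327 is ×0.3830, so the height becomes 1375.00 × 0.3830 ≈ 526.59 px.

527 px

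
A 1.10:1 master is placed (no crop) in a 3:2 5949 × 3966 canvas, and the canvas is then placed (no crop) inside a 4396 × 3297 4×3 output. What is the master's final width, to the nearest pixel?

First fit — 1.10:1 into 5949×3966 spans the height: 4362.60 × 3966.00.
The 3:2 canvas is width-limited in 4396×3297, giving 4396.00 × 2930.67; scale factor 0.7389.
Applying the same ×0.7389: 4362.60 → 3223.73.

3224 px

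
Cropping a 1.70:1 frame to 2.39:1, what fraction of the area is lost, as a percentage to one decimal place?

28.9%

Going from 1.70:1 to 2.39:1 means cutting height while keeping width.
Fraction kept = (1.700)/(2.390) ≈ 71.13%, so 28.87% is lost.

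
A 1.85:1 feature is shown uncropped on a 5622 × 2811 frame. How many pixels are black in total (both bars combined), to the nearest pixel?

1185258 pixels

Since 1.850 < 2.000, the feature is height-limited.
That makes the image 5200.3500 px wide (2811 × 1.850).
5622 − 5200.3500 = 421.6500 px of bars.
Bar area = 421.6500 × 2811 ≈ 1185258 px.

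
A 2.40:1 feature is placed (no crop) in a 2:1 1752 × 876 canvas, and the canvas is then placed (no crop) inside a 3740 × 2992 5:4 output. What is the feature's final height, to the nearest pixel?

2.40:1 in 1752×876: fills the width, so the feature is 1752.00 × 730.00.
2:1 in 3740×2992: fills the width, so the intermediate becomes 3740.00 × 1870.00 — a scale of ×2.1347.
Applying the same ×2.1347: 730.00 → 1558.33.

1558 px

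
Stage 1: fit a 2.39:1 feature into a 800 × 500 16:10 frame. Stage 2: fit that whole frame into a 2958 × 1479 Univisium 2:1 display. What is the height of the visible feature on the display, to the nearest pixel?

990 px

First fit — 2.39:1 into 800×500 spans the width: 800.00 × 334.73.
16:10 in 2958×1479: fills the height, so the intermediate becomes 2366.40 × 1479.00 — a scale of ×2.9580.
Applying the same ×2.9580: 334.73 → 990.13.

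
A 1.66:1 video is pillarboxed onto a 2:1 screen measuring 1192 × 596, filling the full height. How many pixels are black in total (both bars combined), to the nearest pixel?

The video is 596 × 1.660 ≈ 989.3600 px wide.
Leftover width: 1192 − 989.3600 = 202.6400 px.
Bar area = 202.6400 × 596 ≈ 120773 px.

120773 pixels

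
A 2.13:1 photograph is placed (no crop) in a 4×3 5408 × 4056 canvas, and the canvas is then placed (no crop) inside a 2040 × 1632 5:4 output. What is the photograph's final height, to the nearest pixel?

2.13:1 in 5408×4056: fills the width, so the photograph is 5408.00 × 2538.97.
4×3 in 2040×1632: fills the width, so the intermediate becomes 2040.00 × 1530.00 — a scale of ×0.3772.
So the photograph's height is 2538.97 × 0.3772 ≈ 957.75.

958 px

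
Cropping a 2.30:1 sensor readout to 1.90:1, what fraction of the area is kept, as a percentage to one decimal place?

82.6%

Going from 2.30:1 to 1.90:1 means cutting width while keeping height.
Area ratio = (1.900)/(2.300) = 82.61% retained.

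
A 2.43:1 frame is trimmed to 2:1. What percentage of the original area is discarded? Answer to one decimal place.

17.7%

2:1 is narrower than 2.43:1, so the crop keeps the full height and trims the width.
(2.000)/(2.430) ≈ 0.823 of the area survives, leaving 17.70% discarded.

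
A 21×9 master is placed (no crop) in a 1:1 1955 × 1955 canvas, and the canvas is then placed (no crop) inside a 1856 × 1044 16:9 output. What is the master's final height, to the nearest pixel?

447 px

21×9 in 1955×1955: fills the width, so the master is 1955.00 × 837.86.
Second fit — the 1:1 canvas into 1856×1044 spans the height: 1044.00 × 1044.00 (×0.5340 from 1955×1955).
Applying the same ×0.5340: 837.86 → 447.43.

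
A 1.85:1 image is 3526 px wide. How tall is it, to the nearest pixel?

3526 / 1.850 = 1905.95.

1906 px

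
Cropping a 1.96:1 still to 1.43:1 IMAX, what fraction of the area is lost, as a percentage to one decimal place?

1.43:1 IMAX is narrower than 1.96:1, so the crop keeps the full height and trims the width.
(1.430)/(1.960) ≈ 0.730 of the area survives, leaving 27.04% discarded.

27.0%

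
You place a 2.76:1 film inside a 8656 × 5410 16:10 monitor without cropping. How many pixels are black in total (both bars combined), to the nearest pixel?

2.76:1 (2.760) > 16:10 (1.600), so the film fills the width.
The film is 8656 / 2.760 ≈ 3136.2319 px tall.
Black = 5410 − 3136.2319 = 2273.7681 px.
Across the 8656-px span: 2273.7681 × 8656 ≈ 19681737 px.

19681737 pixels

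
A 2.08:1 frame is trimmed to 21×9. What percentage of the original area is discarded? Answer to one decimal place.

The width stays; only height is cut (since 21×9 is wider than 2.08:1).
Area ratio = (2.080)/(2.333) = 89.14%; the remaining 10.86% is cropped out.

10.9%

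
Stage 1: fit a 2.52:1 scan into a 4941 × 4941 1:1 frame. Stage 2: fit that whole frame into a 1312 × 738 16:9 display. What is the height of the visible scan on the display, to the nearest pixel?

293 px

First fit — 2.52:1 into 4941×4941 spans the width: 4941.00 × 1960.71.
1:1 in 1312×738: fills the height, so the intermediate becomes 738.00 × 738.00 — a scale of ×0.1494.
Applying the same ×0.1494: 1960.71 → 292.86.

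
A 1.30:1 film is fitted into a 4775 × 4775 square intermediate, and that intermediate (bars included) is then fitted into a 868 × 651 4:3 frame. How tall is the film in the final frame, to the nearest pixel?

Inside the 4775×4775 canvas the film is width-limited at 4775.00 × 3673.08.
The square canvas is height-limited in 868×651, giving 651.00 × 651.00; scale factor 0.1363.
Applying the same ×0.1363: 3673.08 → 500.77.

501 px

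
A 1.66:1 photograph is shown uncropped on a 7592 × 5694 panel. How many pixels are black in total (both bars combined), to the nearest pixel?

8506882 pixels

1.66:1 is wider than 4×3, so it spans the full width.
The photograph is 7592 / 1.660 ≈ 4573.4940 px tall.
Leftover height: 5694 − 4573.4940 = 1120.5060 px.
Across the 7592-px span: 1120.5060 × 7592 ≈ 8506882 px.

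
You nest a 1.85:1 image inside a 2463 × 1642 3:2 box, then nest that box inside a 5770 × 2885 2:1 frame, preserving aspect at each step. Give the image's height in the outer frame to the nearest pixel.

2339 px

First fit — 1.85:1 into 2463×1642 spans the width: 2463.00 × 1331.35.
The 3:2 canvas is height-limited in 5770×2885, giving 4327.50 × 2885.00; scale factor 1.7570.
So the image's height is 1331.35 × 1.7570 ≈ 2339.19.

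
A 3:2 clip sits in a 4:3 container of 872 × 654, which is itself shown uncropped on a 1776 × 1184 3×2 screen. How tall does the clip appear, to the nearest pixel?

Inside the 872×654 canvas the clip is width-limited at 872.00 × 581.33.
The 4:3 canvas is height-limited in 1776×1184, giving 1578.67 × 1184.00; scale factor 1.8104.
The clip scales with it: height 581.33 × 1.8104 ≈ 1052.44.

1052 px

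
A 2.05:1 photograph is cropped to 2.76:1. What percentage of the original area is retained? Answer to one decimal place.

2.76:1 is wider than 2.05:1, so the crop keeps the full width and trims the height.
Fraction kept = (2.050)/(2.760) ≈ 74.28%.

74.3%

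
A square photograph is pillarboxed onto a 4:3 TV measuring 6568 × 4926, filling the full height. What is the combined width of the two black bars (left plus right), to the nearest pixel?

The photograph is 4926 × 1/1 ≈ 4926.00 px wide.
6568 − 4926.00 = 1642.00 px of bars.

1642 px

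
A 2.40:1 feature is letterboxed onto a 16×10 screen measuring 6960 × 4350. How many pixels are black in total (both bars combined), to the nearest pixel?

10092000 pixels

2.40:1 is wider than 16×10, so it spans the full width.
Content height = 6960 / 2.400 ≈ 2900.0000 px.
4350 − 2900.0000 = 1450.0000 px of bars.
Across the 6960-px span: 1450.0000 × 6960 ≈ 10092000 px.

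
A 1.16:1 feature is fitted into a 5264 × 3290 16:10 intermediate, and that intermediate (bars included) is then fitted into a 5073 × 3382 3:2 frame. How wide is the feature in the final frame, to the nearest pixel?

Inside the 5264×3290 canvas the feature is height-limited at 3816.40 × 3290.00.
The 16:10 canvas is width-limited in 5073×3382, giving 5073.00 × 3170.62; scale factor 0.9637.
Applying the same ×0.9637: 3816.40 → 3677.93.

3678 px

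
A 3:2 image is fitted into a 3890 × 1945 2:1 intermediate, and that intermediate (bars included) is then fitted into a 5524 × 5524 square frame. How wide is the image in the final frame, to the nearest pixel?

4143 px

First fit — 3:2 into 3890×1945 spans the height: 2917.50 × 1945.00.
Second fit — the 2:1 canvas into 5524×5524 spans the width: 5524.00 × 2762.00 (×1.4201 from 3890×1945).
The image scales with it: width 2917.50 × 1.4201 ≈ 4143.00.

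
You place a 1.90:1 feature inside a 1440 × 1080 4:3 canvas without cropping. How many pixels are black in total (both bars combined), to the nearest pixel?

463832 pixels

1.90:1 (1.900) > 4:3 (1.333), so the feature fills the width.
That makes the image 757.8947 px tall (1440 / 1.900).
Leftover height: 1080 − 757.8947 = 322.1053 px.
Across the 1440-px span: 322.1053 × 1440 ≈ 463832 px.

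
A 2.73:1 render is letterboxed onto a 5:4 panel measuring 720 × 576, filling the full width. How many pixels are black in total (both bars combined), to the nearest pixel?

That makes the image 263.7363 px tall (720 / 2.730).
Leftover height: 576 − 263.7363 = 312.2637 px.
That's 312.2637 × 720 ≈ 224830 black pixels.

224830 pixels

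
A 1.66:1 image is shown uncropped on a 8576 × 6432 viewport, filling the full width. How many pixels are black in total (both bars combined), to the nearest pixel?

10854943 pixels

The image is 8576 / 1.660 ≈ 5166.2651 px tall.
Black = 6432 − 5166.2651 = 1265.7349 px.
Across the 8576-px span: 1265.7349 × 8576 ≈ 10854943 px.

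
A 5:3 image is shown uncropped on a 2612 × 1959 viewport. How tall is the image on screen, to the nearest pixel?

5:3 is wider than 4×3, so it spans the full width.
The image is 2612 × 3/5 ≈ 1567.20 px tall.

1567 px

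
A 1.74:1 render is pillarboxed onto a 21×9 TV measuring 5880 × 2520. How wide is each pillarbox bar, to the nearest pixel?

1.74:1 (1.740) < 21×9 (2.333), so the render fills the height.
That makes the image 4384.80 px wide (2520 × 1.740).
5880 − 4384.80 = 1495.20 px of bars (747.60 each).

748 px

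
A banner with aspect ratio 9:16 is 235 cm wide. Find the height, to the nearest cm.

At 9:16, 235·16/9 ≈ 417.78.

418 cm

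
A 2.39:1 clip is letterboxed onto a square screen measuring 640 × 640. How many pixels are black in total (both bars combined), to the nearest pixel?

238219 pixels

Since 2.390 > 1.000, the clip is width-limited.
That makes the image 267.7824 px tall (640 / 2.390).
640 − 267.7824 = 372.2176 px of bars.
Bar area = 372.2176 × 640 ≈ 238219 px.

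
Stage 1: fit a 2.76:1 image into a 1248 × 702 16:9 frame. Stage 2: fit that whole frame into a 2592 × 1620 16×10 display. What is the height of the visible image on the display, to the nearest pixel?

939 px

First fit — 2.76:1 into 1248×702 spans the width: 1248.00 × 452.17.
The 16:9 canvas is width-limited in 2592×1620, giving 2592.00 × 1458.00; scale factor 2.0769.
The image scales with it: height 452.17 × 2.0769 ≈ 939.13.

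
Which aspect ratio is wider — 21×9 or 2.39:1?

21×9 = 2.333 and 2.39; 2.39 > 2.333.

2.39:1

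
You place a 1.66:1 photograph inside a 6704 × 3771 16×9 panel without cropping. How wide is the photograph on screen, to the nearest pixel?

Since 1.660 < 1.778, the photograph is height-limited.
Content width = 3771 × 1.660 ≈ 6259.86 px.

6260 px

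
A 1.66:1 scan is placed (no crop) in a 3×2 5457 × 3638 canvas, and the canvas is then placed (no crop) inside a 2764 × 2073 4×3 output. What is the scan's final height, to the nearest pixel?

1665 px

1.66:1 in 5457×3638: fills the width, so the scan is 5457.00 × 3287.35.
The 3×2 canvas is width-limited in 2764×2073, giving 2764.00 × 1842.67; scale factor 0.5065.
The scan scales with it: height 3287.35 × 0.5065 ≈ 1665.06.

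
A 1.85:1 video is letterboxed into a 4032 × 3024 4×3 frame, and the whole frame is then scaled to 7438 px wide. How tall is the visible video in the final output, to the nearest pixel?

In the 4032×3024 frame the video fills the width: height = 4032 / 1.850 ≈ 2179.46 px.
Scaling 4032 → 7438 is ×1.8447, so the height becomes 2179.46 × 1.8447 ≈ 4020.54 px.

4021 px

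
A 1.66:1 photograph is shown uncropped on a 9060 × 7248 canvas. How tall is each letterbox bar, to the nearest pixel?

1.66:1 is wider than 5:4, so it spans the full width.
The photograph is 9060 / 1.660 ≈ 5457.83 px tall.
Black = 7248 − 5457.83 = 1790.17 px, or 895.08 per bar.

895 px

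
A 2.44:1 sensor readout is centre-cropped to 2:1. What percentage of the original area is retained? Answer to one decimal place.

2:1 is narrower than 2.44:1, so the crop keeps the full height and trims the width.
(2.000)/(2.440) ≈ 0.820 of the area survives.

82.0%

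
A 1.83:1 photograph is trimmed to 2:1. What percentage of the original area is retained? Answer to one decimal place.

2:1 is wider than 1.83:1, so the crop keeps the full width and trims the height.
(1.830)/(2.000) ≈ 0.915 of the area survives.

91.5%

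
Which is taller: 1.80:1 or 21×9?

1.8 and 21×9 = 2.333; 2.333 > 1.8. The smaller width-to-height ratio is the taller frame.

1.80:1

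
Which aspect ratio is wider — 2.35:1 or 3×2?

2.35:1

2.35 and 3×2 = 1.5; 2.35 > 1.5.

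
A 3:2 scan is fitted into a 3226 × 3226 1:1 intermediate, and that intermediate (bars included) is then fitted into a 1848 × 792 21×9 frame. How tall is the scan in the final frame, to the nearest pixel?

528 px

3:2 in 3226×3226: fills the width, so the scan is 3226.00 × 2150.67.
The 1:1 canvas is height-limited in 1848×792, giving 792.00 × 792.00; scale factor 0.2455.
The scan scales with it: height 2150.67 × 0.2455 ≈ 528.00.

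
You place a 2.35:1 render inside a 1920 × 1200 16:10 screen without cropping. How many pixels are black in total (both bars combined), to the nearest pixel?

2.35:1 (2.350) > 16:10 (1.600), so the render fills the width.
The render is 1920 / 2.350 ≈ 817.0213 px tall.
Leftover height: 1200 − 817.0213 = 382.9787 px.
Bar area = 382.9787 × 1920 ≈ 735319 px.

735319 pixels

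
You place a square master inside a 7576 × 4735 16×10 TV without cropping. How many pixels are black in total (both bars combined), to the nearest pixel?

square (1.000) < 16×10 (1.600), so the master fills the height.
The master is 4735 × 1/1 ≈ 4735.0000 px wide.
Leftover width: 7576 − 4735.0000 = 2841.0000 px.
That's 2841.0000 × 4735 ≈ 13452135 black pixels.

13452135 pixels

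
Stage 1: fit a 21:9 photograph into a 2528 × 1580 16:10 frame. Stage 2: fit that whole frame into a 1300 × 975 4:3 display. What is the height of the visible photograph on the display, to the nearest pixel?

557 px

21:9 in 2528×1580: fills the width, so the photograph is 2528.00 × 1083.43.
Second fit — the 16:10 canvas into 1300×975 spans the width: 1300.00 × 812.50 (×0.5142 from 2528×1580).
Applying the same ×0.5142: 1083.43 → 557.14.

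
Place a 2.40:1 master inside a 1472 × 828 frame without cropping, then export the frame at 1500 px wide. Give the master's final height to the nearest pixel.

In the 1472×828 frame the master fills the width: height = 1472 / 2.400 ≈ 613.33 px.
Resizing to 1500 px wide multiplies everything by 1.0190: 613.33 → 625.00 px.

625 px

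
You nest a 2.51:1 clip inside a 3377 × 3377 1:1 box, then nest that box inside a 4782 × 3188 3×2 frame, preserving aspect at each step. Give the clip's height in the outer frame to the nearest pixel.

1270 px

First fit — 2.51:1 into 3377×3377 spans the width: 3377.00 × 1345.42.
The 1:1 canvas is height-limited in 4782×3188, giving 3188.00 × 3188.00; scale factor 0.9440.
So the clip's height is 1345.42 × 0.9440 ≈ 1270.12.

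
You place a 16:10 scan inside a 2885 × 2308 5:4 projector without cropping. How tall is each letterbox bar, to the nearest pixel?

16:10 is wider than 5:4, so it spans the full width.
That makes the image 1803.12 px tall (2885 × 10/16).
Leftover height: 2308 − 1803.12 = 504.88 px → 252.44 each side.

252 px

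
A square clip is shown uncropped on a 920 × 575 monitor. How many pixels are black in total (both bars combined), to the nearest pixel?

198375 pixels

Since 1.000 < 1.600, the clip is height-limited.
Content width = 575 × 1/1 ≈ 575.0000 px.
920 − 575.0000 = 345.0000 px of bars.
Across the 575-px span: 345.0000 × 575 ≈ 198375 px.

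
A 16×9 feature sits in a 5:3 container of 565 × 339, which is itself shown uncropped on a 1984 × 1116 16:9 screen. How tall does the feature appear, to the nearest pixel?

16×9 in 565×339: fills the width, so the feature is 565.00 × 317.81.
5:3 in 1984×1116: fills the height, so the intermediate becomes 1860.00 × 1116.00 — a scale of ×3.2920.
Applying the same ×3.2920: 317.81 → 1046.25.

1046 px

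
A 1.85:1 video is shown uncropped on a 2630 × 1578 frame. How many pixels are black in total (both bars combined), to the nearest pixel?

411275 pixels

1.85:1 (1.850) > 5:3 (1.667), so the video fills the width.
Content height = 2630 / 1.850 ≈ 1421.6216 px.
Leftover height: 1578 − 1421.6216 = 156.3784 px.
Bar area = 156.3784 × 2630 ≈ 411275 px.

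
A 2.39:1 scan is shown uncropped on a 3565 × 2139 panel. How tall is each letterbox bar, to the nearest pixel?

324 px

2.39:1 (2.390) > 5:3 (1.667), so the scan fills the width.
The scan is 3565 / 2.390 ≈ 1491.63 px tall.
Leftover height: 2139 − 1491.63 = 647.37 px → 323.68 each side.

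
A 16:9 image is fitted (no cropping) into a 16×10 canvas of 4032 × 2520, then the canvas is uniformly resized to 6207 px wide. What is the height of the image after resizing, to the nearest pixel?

At 4032×2520 the image is width-limited, so height = 4032 × 9/16 ≈ 2268.00 px.
Resizing to 6207 px wide multiplies everything by 1.5394: 2268.00 → 3491.44 px.

3491 px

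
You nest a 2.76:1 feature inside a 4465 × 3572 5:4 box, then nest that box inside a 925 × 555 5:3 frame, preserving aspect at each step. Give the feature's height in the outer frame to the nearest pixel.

251 px

2.76:1 in 4465×3572: fills the width, so the feature is 4465.00 × 1617.75.
5:4 in 925×555: fills the height, so the intermediate becomes 693.75 × 555.00 — a scale of ×0.1554.
The feature scales with it: height 1617.75 × 0.1554 ≈ 251.36.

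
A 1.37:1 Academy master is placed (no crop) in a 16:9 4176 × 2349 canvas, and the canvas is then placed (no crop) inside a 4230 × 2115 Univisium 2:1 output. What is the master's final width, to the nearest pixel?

First fit — 1.37:1 Academy into 4176×2349 spans the height: 3218.13 × 2349.00.
16:9 in 4230×2115: fills the height, so the intermediate becomes 3760.00 × 2115.00 — a scale of ×0.9004.
Applying the same ×0.9004: 3218.13 → 2897.55.

2898 px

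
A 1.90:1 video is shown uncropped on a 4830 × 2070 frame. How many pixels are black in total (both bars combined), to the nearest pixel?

1.90:1 (1.900) < 21:9 (2.333), so the video fills the height.
Content width = 2070 × 1.900 ≈ 3933.0000 px.
Leftover width: 4830 − 3933.0000 = 897.0000 px.
Bar area = 897.0000 × 2070 ≈ 1856790 px.

1856790 pixels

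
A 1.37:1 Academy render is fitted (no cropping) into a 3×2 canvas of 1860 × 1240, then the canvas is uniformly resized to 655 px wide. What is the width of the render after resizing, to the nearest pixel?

598 px

At 1860×1240 the render is height-limited, so width = 1240 × 1.370 ≈ 1698.80 px.
Scaling 1860 → 655 is ×0.3522, so the width becomes 1698.80 × 0.3522 ≈ 598.23 px.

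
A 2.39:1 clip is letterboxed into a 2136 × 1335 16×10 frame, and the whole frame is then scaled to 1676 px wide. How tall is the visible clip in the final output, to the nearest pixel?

At 2136×1335 the clip is width-limited, so height = 2136 / 2.390 ≈ 893.72 px.
The frame scales by 1676/2136 = 0.7846; 893.72 × 0.7846 ≈ 701.26 px.

701 px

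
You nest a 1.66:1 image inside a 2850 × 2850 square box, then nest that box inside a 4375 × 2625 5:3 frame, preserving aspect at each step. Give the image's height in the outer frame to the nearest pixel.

1581 px

1.66:1 in 2850×2850: fills the width, so the image is 2850.00 × 1716.87.
square in 4375×2625: fills the height, so the intermediate becomes 2625.00 × 2625.00 — a scale of ×0.9211.
So the image's height is 1716.87 × 0.9211 ≈ 1581.33.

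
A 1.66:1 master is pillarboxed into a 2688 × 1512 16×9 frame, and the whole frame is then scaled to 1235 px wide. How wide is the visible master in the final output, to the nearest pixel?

1153 px

In the 2688×1512 frame the master fills the height: width = 1512 × 1.660 ≈ 2509.92 px.
The frame scales by 1235/2688 = 0.4594; 2509.92 × 0.4594 ≈ 1153.18 px.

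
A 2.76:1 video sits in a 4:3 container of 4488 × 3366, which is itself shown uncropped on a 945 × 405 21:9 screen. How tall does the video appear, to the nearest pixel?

2.76:1 in 4488×3366: fills the width, so the video is 4488.00 × 1626.09.
4:3 in 945×405: fills the height, so the intermediate becomes 540.00 × 405.00 — a scale of ×0.1203.
So the video's height is 1626.09 × 0.1203 ≈ 195.65.

196 px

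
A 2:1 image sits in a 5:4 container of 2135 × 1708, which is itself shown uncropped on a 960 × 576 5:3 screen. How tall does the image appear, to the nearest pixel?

Inside the 2135×1708 canvas the image is width-limited at 2135.00 × 1067.50.
5:4 in 960×576: fills the height, so the intermediate becomes 720.00 × 576.00 — a scale of ×0.3372.
The image scales with it: height 1067.50 × 0.3372 ≈ 360.00.

360 px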